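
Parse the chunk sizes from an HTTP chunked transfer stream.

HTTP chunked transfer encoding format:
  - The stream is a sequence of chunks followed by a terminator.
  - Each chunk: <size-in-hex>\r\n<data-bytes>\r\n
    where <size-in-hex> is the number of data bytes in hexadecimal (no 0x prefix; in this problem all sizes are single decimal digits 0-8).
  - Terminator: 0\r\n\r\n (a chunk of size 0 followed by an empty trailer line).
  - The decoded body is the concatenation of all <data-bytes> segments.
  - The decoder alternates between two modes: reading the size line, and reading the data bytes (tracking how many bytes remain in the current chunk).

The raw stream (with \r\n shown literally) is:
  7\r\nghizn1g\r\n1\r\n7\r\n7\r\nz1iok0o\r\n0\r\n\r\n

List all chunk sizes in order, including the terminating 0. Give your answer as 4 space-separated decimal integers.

Answer: 7 1 7 0

Derivation:
Chunk 1: stream[0..1]='7' size=0x7=7, data at stream[3..10]='ghizn1g' -> body[0..7], body so far='ghizn1g'
Chunk 2: stream[12..13]='1' size=0x1=1, data at stream[15..16]='7' -> body[7..8], body so far='ghizn1g7'
Chunk 3: stream[18..19]='7' size=0x7=7, data at stream[21..28]='z1iok0o' -> body[8..15], body so far='ghizn1g7z1iok0o'
Chunk 4: stream[30..31]='0' size=0 (terminator). Final body='ghizn1g7z1iok0o' (15 bytes)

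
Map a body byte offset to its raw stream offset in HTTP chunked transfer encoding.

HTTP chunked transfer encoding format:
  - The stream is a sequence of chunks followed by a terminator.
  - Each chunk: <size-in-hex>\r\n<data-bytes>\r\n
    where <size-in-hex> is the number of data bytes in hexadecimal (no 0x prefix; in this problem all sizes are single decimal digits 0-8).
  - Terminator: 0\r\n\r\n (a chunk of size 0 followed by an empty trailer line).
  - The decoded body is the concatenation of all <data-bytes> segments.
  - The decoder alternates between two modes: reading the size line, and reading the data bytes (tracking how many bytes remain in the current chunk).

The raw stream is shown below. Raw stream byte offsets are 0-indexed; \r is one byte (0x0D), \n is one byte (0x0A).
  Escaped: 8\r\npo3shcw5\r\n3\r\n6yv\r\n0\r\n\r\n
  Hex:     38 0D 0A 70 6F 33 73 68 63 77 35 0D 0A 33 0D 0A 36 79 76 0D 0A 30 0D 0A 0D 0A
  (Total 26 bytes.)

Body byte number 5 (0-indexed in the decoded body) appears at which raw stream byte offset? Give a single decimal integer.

Answer: 8

Derivation:
Chunk 1: stream[0..1]='8' size=0x8=8, data at stream[3..11]='po3shcw5' -> body[0..8], body so far='po3shcw5'
Chunk 2: stream[13..14]='3' size=0x3=3, data at stream[16..19]='6yv' -> body[8..11], body so far='po3shcw56yv'
Chunk 3: stream[21..22]='0' size=0 (terminator). Final body='po3shcw56yv' (11 bytes)
Body byte 5 at stream offset 8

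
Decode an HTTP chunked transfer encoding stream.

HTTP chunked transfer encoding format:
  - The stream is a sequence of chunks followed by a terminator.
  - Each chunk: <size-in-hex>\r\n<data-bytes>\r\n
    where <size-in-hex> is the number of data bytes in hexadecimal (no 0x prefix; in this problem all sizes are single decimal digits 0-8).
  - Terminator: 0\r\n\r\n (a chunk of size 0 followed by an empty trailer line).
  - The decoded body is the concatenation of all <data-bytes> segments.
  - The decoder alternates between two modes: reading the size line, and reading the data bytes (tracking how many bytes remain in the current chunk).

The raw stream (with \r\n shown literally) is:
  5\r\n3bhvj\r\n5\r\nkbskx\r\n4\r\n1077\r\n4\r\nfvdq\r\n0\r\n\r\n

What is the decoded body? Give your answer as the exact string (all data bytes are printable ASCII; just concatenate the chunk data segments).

Chunk 1: stream[0..1]='5' size=0x5=5, data at stream[3..8]='3bhvj' -> body[0..5], body so far='3bhvj'
Chunk 2: stream[10..11]='5' size=0x5=5, data at stream[13..18]='kbskx' -> body[5..10], body so far='3bhvjkbskx'
Chunk 3: stream[20..21]='4' size=0x4=4, data at stream[23..27]='1077' -> body[10..14], body so far='3bhvjkbskx1077'
Chunk 4: stream[29..30]='4' size=0x4=4, data at stream[32..36]='fvdq' -> body[14..18], body so far='3bhvjkbskx1077fvdq'
Chunk 5: stream[38..39]='0' size=0 (terminator). Final body='3bhvjkbskx1077fvdq' (18 bytes)

Answer: 3bhvjkbskx1077fvdq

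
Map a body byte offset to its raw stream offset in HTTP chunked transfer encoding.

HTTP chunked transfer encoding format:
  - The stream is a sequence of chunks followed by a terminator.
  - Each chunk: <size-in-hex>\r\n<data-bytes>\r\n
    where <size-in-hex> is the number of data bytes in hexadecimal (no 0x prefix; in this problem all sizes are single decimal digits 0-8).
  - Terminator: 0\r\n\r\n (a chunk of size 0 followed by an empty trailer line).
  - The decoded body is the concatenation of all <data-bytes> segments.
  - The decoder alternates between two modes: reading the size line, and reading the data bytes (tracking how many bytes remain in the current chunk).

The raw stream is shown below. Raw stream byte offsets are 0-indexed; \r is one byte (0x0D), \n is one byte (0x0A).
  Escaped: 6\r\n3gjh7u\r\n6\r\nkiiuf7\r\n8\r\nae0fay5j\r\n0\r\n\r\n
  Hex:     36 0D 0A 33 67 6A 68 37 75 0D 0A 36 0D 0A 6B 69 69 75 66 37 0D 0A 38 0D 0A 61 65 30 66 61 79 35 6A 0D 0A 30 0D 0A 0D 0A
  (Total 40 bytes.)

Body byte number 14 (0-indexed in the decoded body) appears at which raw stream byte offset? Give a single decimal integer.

Answer: 27

Derivation:
Chunk 1: stream[0..1]='6' size=0x6=6, data at stream[3..9]='3gjh7u' -> body[0..6], body so far='3gjh7u'
Chunk 2: stream[11..12]='6' size=0x6=6, data at stream[14..20]='kiiuf7' -> body[6..12], body so far='3gjh7ukiiuf7'
Chunk 3: stream[22..23]='8' size=0x8=8, data at stream[25..33]='ae0fay5j' -> body[12..20], body so far='3gjh7ukiiuf7ae0fay5j'
Chunk 4: stream[35..36]='0' size=0 (terminator). Final body='3gjh7ukiiuf7ae0fay5j' (20 bytes)
Body byte 14 at stream offset 27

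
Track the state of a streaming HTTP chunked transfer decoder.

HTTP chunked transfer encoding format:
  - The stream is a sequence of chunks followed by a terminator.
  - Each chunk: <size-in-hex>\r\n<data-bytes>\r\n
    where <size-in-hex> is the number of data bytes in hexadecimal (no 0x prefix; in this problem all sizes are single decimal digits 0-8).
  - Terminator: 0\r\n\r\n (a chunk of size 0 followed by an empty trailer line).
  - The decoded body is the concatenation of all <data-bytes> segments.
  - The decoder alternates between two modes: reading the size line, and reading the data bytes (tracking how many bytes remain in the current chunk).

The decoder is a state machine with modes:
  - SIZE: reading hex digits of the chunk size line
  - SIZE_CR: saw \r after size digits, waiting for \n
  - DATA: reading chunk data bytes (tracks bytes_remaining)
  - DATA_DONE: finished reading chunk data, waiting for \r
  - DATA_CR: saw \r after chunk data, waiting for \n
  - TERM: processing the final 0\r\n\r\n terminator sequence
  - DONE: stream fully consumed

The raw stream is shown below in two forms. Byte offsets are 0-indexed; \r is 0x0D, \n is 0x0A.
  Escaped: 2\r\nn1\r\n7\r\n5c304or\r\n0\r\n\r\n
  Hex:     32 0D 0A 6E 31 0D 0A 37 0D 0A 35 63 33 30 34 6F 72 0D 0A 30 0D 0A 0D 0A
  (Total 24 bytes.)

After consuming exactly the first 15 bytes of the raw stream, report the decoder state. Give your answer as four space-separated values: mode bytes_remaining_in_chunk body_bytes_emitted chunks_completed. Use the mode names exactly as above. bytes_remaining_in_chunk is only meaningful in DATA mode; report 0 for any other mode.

Byte 0 = '2': mode=SIZE remaining=0 emitted=0 chunks_done=0
Byte 1 = 0x0D: mode=SIZE_CR remaining=0 emitted=0 chunks_done=0
Byte 2 = 0x0A: mode=DATA remaining=2 emitted=0 chunks_done=0
Byte 3 = 'n': mode=DATA remaining=1 emitted=1 chunks_done=0
Byte 4 = '1': mode=DATA_DONE remaining=0 emitted=2 chunks_done=0
Byte 5 = 0x0D: mode=DATA_CR remaining=0 emitted=2 chunks_done=0
Byte 6 = 0x0A: mode=SIZE remaining=0 emitted=2 chunks_done=1
Byte 7 = '7': mode=SIZE remaining=0 emitted=2 chunks_done=1
Byte 8 = 0x0D: mode=SIZE_CR remaining=0 emitted=2 chunks_done=1
Byte 9 = 0x0A: mode=DATA remaining=7 emitted=2 chunks_done=1
Byte 10 = '5': mode=DATA remaining=6 emitted=3 chunks_done=1
Byte 11 = 'c': mode=DATA remaining=5 emitted=4 chunks_done=1
Byte 12 = '3': mode=DATA remaining=4 emitted=5 chunks_done=1
Byte 13 = '0': mode=DATA remaining=3 emitted=6 chunks_done=1
Byte 14 = '4': mode=DATA remaining=2 emitted=7 chunks_done=1

Answer: DATA 2 7 1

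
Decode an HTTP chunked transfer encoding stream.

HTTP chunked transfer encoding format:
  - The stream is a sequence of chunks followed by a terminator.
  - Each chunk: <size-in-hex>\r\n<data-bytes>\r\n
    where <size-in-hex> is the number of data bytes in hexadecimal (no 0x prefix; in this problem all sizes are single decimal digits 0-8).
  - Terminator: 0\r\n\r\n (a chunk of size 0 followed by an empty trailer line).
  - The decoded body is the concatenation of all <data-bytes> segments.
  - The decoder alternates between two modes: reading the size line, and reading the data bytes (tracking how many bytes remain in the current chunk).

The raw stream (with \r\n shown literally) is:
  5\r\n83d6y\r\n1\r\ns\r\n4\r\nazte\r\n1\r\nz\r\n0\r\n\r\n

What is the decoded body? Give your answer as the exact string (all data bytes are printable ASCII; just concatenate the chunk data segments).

Chunk 1: stream[0..1]='5' size=0x5=5, data at stream[3..8]='83d6y' -> body[0..5], body so far='83d6y'
Chunk 2: stream[10..11]='1' size=0x1=1, data at stream[13..14]='s' -> body[5..6], body so far='83d6ys'
Chunk 3: stream[16..17]='4' size=0x4=4, data at stream[19..23]='azte' -> body[6..10], body so far='83d6ysazte'
Chunk 4: stream[25..26]='1' size=0x1=1, data at stream[28..29]='z' -> body[10..11], body so far='83d6ysaztez'
Chunk 5: stream[31..32]='0' size=0 (terminator). Final body='83d6ysaztez' (11 bytes)

Answer: 83d6ysaztez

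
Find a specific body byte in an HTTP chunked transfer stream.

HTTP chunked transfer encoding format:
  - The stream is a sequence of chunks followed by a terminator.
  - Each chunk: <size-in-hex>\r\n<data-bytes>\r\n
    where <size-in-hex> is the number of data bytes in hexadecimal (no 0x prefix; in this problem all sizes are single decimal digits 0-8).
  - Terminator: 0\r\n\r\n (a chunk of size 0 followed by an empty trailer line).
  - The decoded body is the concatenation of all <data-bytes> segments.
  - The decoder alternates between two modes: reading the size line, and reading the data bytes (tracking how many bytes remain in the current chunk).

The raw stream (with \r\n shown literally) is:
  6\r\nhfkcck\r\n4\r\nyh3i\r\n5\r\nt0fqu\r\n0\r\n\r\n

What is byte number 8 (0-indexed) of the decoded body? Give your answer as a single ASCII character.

Answer: 3

Derivation:
Chunk 1: stream[0..1]='6' size=0x6=6, data at stream[3..9]='hfkcck' -> body[0..6], body so far='hfkcck'
Chunk 2: stream[11..12]='4' size=0x4=4, data at stream[14..18]='yh3i' -> body[6..10], body so far='hfkcckyh3i'
Chunk 3: stream[20..21]='5' size=0x5=5, data at stream[23..28]='t0fqu' -> body[10..15], body so far='hfkcckyh3it0fqu'
Chunk 4: stream[30..31]='0' size=0 (terminator). Final body='hfkcckyh3it0fqu' (15 bytes)
Body byte 8 = '3'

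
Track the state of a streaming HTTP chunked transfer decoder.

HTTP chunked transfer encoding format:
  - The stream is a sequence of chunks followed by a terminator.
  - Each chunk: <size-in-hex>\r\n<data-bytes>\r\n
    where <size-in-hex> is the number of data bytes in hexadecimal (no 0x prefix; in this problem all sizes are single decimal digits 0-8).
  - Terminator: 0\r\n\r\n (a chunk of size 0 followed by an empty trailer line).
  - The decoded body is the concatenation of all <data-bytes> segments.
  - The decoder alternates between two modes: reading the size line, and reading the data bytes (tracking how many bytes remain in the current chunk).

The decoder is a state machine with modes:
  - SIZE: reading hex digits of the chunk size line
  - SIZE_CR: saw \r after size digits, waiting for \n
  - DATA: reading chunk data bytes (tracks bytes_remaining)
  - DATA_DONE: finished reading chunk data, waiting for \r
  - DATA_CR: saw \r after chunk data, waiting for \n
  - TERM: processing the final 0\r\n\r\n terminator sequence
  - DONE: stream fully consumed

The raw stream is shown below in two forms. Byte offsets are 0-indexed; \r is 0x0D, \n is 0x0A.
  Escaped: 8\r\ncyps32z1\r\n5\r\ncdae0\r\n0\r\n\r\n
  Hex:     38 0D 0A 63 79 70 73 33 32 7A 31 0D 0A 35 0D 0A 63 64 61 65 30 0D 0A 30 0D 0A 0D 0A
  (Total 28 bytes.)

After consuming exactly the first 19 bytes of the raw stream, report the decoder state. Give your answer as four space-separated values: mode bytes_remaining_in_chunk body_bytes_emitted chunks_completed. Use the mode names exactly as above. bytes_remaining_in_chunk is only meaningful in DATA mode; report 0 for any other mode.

Byte 0 = '8': mode=SIZE remaining=0 emitted=0 chunks_done=0
Byte 1 = 0x0D: mode=SIZE_CR remaining=0 emitted=0 chunks_done=0
Byte 2 = 0x0A: mode=DATA remaining=8 emitted=0 chunks_done=0
Byte 3 = 'c': mode=DATA remaining=7 emitted=1 chunks_done=0
Byte 4 = 'y': mode=DATA remaining=6 emitted=2 chunks_done=0
Byte 5 = 'p': mode=DATA remaining=5 emitted=3 chunks_done=0
Byte 6 = 's': mode=DATA remaining=4 emitted=4 chunks_done=0
Byte 7 = '3': mode=DATA remaining=3 emitted=5 chunks_done=0
Byte 8 = '2': mode=DATA remaining=2 emitted=6 chunks_done=0
Byte 9 = 'z': mode=DATA remaining=1 emitted=7 chunks_done=0
Byte 10 = '1': mode=DATA_DONE remaining=0 emitted=8 chunks_done=0
Byte 11 = 0x0D: mode=DATA_CR remaining=0 emitted=8 chunks_done=0
Byte 12 = 0x0A: mode=SIZE remaining=0 emitted=8 chunks_done=1
Byte 13 = '5': mode=SIZE remaining=0 emitted=8 chunks_done=1
Byte 14 = 0x0D: mode=SIZE_CR remaining=0 emitted=8 chunks_done=1
Byte 15 = 0x0A: mode=DATA remaining=5 emitted=8 chunks_done=1
Byte 16 = 'c': mode=DATA remaining=4 emitted=9 chunks_done=1
Byte 17 = 'd': mode=DATA remaining=3 emitted=10 chunks_done=1
Byte 18 = 'a': mode=DATA remaining=2 emitted=11 chunks_done=1

Answer: DATA 2 11 1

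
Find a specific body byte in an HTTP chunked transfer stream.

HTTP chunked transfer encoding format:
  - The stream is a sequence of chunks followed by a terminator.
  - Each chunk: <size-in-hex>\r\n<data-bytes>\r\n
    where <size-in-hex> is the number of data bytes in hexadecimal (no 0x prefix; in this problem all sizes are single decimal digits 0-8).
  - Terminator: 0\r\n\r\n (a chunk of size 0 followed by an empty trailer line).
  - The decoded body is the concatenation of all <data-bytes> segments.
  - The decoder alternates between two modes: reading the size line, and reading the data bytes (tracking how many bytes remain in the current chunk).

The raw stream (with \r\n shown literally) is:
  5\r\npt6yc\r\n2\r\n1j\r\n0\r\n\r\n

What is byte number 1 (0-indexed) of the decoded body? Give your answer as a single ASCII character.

Answer: t

Derivation:
Chunk 1: stream[0..1]='5' size=0x5=5, data at stream[3..8]='pt6yc' -> body[0..5], body so far='pt6yc'
Chunk 2: stream[10..11]='2' size=0x2=2, data at stream[13..15]='1j' -> body[5..7], body so far='pt6yc1j'
Chunk 3: stream[17..18]='0' size=0 (terminator). Final body='pt6yc1j' (7 bytes)
Body byte 1 = 't'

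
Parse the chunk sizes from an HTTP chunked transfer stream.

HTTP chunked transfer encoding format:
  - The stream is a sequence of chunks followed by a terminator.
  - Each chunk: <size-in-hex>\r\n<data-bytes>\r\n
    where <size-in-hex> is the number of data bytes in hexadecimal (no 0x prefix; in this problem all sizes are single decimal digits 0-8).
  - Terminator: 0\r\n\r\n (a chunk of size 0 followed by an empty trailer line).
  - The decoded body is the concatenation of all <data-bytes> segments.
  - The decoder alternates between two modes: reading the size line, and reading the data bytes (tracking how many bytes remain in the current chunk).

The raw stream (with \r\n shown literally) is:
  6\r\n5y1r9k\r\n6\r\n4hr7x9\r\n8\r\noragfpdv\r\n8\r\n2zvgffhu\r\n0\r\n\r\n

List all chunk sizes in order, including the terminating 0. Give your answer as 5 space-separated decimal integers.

Chunk 1: stream[0..1]='6' size=0x6=6, data at stream[3..9]='5y1r9k' -> body[0..6], body so far='5y1r9k'
Chunk 2: stream[11..12]='6' size=0x6=6, data at stream[14..20]='4hr7x9' -> body[6..12], body so far='5y1r9k4hr7x9'
Chunk 3: stream[22..23]='8' size=0x8=8, data at stream[25..33]='oragfpdv' -> body[12..20], body so far='5y1r9k4hr7x9oragfpdv'
Chunk 4: stream[35..36]='8' size=0x8=8, data at stream[38..46]='2zvgffhu' -> body[20..28], body so far='5y1r9k4hr7x9oragfpdv2zvgffhu'
Chunk 5: stream[48..49]='0' size=0 (terminator). Final body='5y1r9k4hr7x9oragfpdv2zvgffhu' (28 bytes)

Answer: 6 6 8 8 0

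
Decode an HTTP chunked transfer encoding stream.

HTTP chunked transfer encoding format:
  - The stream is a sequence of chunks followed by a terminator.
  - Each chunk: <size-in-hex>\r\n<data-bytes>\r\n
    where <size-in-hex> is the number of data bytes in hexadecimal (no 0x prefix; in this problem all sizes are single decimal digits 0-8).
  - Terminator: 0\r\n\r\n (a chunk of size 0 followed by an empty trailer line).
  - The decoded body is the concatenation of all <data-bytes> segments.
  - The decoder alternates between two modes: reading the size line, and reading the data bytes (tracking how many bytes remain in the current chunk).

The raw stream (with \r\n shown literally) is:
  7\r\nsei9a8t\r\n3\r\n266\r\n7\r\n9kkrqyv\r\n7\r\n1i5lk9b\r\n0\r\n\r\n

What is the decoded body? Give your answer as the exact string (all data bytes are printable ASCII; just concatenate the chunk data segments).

Chunk 1: stream[0..1]='7' size=0x7=7, data at stream[3..10]='sei9a8t' -> body[0..7], body so far='sei9a8t'
Chunk 2: stream[12..13]='3' size=0x3=3, data at stream[15..18]='266' -> body[7..10], body so far='sei9a8t266'
Chunk 3: stream[20..21]='7' size=0x7=7, data at stream[23..30]='9kkrqyv' -> body[10..17], body so far='sei9a8t2669kkrqyv'
Chunk 4: stream[32..33]='7' size=0x7=7, data at stream[35..42]='1i5lk9b' -> body[17..24], body so far='sei9a8t2669kkrqyv1i5lk9b'
Chunk 5: stream[44..45]='0' size=0 (terminator). Final body='sei9a8t2669kkrqyv1i5lk9b' (24 bytes)

Answer: sei9a8t2669kkrqyv1i5lk9b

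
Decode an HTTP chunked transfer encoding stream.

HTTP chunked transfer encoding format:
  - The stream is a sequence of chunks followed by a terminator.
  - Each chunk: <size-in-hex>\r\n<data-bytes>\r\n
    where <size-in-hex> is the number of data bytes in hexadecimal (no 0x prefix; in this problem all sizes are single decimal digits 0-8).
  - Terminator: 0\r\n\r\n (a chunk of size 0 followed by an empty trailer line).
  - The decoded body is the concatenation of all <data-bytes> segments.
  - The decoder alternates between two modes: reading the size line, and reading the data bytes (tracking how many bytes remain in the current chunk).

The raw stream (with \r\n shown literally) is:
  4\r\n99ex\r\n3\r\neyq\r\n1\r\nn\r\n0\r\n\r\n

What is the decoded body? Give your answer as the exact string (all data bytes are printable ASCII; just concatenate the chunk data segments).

Chunk 1: stream[0..1]='4' size=0x4=4, data at stream[3..7]='99ex' -> body[0..4], body so far='99ex'
Chunk 2: stream[9..10]='3' size=0x3=3, data at stream[12..15]='eyq' -> body[4..7], body so far='99exeyq'
Chunk 3: stream[17..18]='1' size=0x1=1, data at stream[20..21]='n' -> body[7..8], body so far='99exeyqn'
Chunk 4: stream[23..24]='0' size=0 (terminator). Final body='99exeyqn' (8 bytes)

Answer: 99exeyqn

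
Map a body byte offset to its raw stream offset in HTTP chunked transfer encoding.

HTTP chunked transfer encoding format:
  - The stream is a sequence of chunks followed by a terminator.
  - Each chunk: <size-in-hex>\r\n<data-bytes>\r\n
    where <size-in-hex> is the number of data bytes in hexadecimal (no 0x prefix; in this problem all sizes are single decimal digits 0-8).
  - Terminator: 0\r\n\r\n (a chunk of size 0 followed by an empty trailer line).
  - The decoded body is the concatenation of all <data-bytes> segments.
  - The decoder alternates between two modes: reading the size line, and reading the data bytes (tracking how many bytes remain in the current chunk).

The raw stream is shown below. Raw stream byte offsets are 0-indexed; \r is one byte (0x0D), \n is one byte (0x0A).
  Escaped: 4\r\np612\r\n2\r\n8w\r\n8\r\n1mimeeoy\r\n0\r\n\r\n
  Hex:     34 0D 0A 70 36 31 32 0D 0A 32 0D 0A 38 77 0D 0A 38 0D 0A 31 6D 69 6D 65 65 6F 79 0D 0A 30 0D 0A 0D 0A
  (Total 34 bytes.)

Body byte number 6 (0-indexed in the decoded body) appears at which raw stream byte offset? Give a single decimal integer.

Chunk 1: stream[0..1]='4' size=0x4=4, data at stream[3..7]='p612' -> body[0..4], body so far='p612'
Chunk 2: stream[9..10]='2' size=0x2=2, data at stream[12..14]='8w' -> body[4..6], body so far='p6128w'
Chunk 3: stream[16..17]='8' size=0x8=8, data at stream[19..27]='1mimeeoy' -> body[6..14], body so far='p6128w1mimeeoy'
Chunk 4: stream[29..30]='0' size=0 (terminator). Final body='p6128w1mimeeoy' (14 bytes)
Body byte 6 at stream offset 19

Answer: 19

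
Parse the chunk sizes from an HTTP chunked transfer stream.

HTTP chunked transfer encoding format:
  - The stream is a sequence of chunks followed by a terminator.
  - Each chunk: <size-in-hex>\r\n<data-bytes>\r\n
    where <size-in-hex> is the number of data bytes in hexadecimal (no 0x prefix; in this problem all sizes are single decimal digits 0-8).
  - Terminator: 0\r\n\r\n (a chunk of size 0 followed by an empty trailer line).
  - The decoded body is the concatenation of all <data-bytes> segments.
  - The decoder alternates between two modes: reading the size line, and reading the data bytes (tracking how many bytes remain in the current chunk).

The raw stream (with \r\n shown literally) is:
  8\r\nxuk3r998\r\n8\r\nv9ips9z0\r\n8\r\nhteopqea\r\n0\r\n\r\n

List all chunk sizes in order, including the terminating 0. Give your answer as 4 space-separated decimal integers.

Answer: 8 8 8 0

Derivation:
Chunk 1: stream[0..1]='8' size=0x8=8, data at stream[3..11]='xuk3r998' -> body[0..8], body so far='xuk3r998'
Chunk 2: stream[13..14]='8' size=0x8=8, data at stream[16..24]='v9ips9z0' -> body[8..16], body so far='xuk3r998v9ips9z0'
Chunk 3: stream[26..27]='8' size=0x8=8, data at stream[29..37]='hteopqea' -> body[16..24], body so far='xuk3r998v9ips9z0hteopqea'
Chunk 4: stream[39..40]='0' size=0 (terminator). Final body='xuk3r998v9ips9z0hteopqea' (24 bytes)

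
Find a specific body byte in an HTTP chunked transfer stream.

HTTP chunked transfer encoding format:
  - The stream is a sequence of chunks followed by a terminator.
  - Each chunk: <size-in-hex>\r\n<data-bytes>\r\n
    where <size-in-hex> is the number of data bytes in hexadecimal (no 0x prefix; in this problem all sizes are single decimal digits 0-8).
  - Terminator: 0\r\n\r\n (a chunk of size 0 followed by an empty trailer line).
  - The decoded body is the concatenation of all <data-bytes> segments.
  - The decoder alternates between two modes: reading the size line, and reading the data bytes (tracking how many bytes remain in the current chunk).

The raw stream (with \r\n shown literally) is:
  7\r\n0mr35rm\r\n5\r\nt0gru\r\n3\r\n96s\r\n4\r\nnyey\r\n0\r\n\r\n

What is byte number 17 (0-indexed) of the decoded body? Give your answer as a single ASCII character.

Chunk 1: stream[0..1]='7' size=0x7=7, data at stream[3..10]='0mr35rm' -> body[0..7], body so far='0mr35rm'
Chunk 2: stream[12..13]='5' size=0x5=5, data at stream[15..20]='t0gru' -> body[7..12], body so far='0mr35rmt0gru'
Chunk 3: stream[22..23]='3' size=0x3=3, data at stream[25..28]='96s' -> body[12..15], body so far='0mr35rmt0gru96s'
Chunk 4: stream[30..31]='4' size=0x4=4, data at stream[33..37]='nyey' -> body[15..19], body so far='0mr35rmt0gru96snyey'
Chunk 5: stream[39..40]='0' size=0 (terminator). Final body='0mr35rmt0gru96snyey' (19 bytes)
Body byte 17 = 'e'

Answer: e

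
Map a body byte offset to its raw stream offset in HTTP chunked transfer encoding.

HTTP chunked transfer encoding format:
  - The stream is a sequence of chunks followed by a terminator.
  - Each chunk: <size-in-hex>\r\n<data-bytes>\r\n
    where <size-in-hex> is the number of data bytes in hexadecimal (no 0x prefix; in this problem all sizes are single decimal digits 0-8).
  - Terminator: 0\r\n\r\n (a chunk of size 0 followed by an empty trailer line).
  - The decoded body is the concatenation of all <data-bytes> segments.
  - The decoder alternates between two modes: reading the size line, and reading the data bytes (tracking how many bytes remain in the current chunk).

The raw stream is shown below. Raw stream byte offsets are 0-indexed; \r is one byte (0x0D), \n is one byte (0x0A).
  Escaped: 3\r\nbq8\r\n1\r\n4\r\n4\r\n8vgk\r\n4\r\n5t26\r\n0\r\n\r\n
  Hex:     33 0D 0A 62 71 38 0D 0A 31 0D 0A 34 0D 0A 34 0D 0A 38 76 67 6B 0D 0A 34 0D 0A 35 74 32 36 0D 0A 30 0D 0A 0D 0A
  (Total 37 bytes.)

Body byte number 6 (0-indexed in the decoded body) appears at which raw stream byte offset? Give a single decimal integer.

Answer: 19

Derivation:
Chunk 1: stream[0..1]='3' size=0x3=3, data at stream[3..6]='bq8' -> body[0..3], body so far='bq8'
Chunk 2: stream[8..9]='1' size=0x1=1, data at stream[11..12]='4' -> body[3..4], body so far='bq84'
Chunk 3: stream[14..15]='4' size=0x4=4, data at stream[17..21]='8vgk' -> body[4..8], body so far='bq848vgk'
Chunk 4: stream[23..24]='4' size=0x4=4, data at stream[26..30]='5t26' -> body[8..12], body so far='bq848vgk5t26'
Chunk 5: stream[32..33]='0' size=0 (terminator). Final body='bq848vgk5t26' (12 bytes)
Body byte 6 at stream offset 19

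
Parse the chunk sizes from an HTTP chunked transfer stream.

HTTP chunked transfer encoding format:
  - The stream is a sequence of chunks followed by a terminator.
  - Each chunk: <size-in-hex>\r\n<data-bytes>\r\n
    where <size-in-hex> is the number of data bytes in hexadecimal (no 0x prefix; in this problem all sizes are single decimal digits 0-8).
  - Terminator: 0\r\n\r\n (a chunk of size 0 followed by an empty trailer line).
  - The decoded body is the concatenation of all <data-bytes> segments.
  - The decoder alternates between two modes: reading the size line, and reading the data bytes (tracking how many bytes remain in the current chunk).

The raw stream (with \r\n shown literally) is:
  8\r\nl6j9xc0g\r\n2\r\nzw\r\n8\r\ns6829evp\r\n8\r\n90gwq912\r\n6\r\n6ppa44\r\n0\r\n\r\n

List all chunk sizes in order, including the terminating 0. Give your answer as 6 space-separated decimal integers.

Chunk 1: stream[0..1]='8' size=0x8=8, data at stream[3..11]='l6j9xc0g' -> body[0..8], body so far='l6j9xc0g'
Chunk 2: stream[13..14]='2' size=0x2=2, data at stream[16..18]='zw' -> body[8..10], body so far='l6j9xc0gzw'
Chunk 3: stream[20..21]='8' size=0x8=8, data at stream[23..31]='s6829evp' -> body[10..18], body so far='l6j9xc0gzws6829evp'
Chunk 4: stream[33..34]='8' size=0x8=8, data at stream[36..44]='90gwq912' -> body[18..26], body so far='l6j9xc0gzws6829evp90gwq912'
Chunk 5: stream[46..47]='6' size=0x6=6, data at stream[49..55]='6ppa44' -> body[26..32], body so far='l6j9xc0gzws6829evp90gwq9126ppa44'
Chunk 6: stream[57..58]='0' size=0 (terminator). Final body='l6j9xc0gzws6829evp90gwq9126ppa44' (32 bytes)

Answer: 8 2 8 8 6 0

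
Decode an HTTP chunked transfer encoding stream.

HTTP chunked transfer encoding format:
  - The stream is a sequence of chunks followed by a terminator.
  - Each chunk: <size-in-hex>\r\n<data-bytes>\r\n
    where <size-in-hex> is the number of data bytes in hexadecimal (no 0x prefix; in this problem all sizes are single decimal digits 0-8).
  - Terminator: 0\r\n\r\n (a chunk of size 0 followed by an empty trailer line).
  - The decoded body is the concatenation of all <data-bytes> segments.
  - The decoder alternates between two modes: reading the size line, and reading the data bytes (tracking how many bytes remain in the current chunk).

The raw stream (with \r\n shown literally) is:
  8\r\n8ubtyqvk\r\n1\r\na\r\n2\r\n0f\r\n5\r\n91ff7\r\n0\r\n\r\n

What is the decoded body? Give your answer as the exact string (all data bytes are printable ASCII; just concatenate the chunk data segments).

Answer: 8ubtyqvka0f91ff7

Derivation:
Chunk 1: stream[0..1]='8' size=0x8=8, data at stream[3..11]='8ubtyqvk' -> body[0..8], body so far='8ubtyqvk'
Chunk 2: stream[13..14]='1' size=0x1=1, data at stream[16..17]='a' -> body[8..9], body so far='8ubtyqvka'
Chunk 3: stream[19..20]='2' size=0x2=2, data at stream[22..24]='0f' -> body[9..11], body so far='8ubtyqvka0f'
Chunk 4: stream[26..27]='5' size=0x5=5, data at stream[29..34]='91ff7' -> body[11..16], body so far='8ubtyqvka0f91ff7'
Chunk 5: stream[36..37]='0' size=0 (terminator). Final body='8ubtyqvka0f91ff7' (16 bytes)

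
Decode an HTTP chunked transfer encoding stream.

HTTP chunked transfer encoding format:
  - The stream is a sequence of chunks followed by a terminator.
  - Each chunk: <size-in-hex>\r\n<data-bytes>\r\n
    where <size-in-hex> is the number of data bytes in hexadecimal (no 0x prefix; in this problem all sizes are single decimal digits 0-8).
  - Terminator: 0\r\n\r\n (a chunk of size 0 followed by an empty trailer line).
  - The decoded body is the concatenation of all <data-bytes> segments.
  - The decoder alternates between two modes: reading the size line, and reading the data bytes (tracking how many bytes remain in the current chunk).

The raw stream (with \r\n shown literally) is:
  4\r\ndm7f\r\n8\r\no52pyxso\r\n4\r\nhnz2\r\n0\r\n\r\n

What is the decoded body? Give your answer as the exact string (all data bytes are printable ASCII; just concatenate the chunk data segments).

Chunk 1: stream[0..1]='4' size=0x4=4, data at stream[3..7]='dm7f' -> body[0..4], body so far='dm7f'
Chunk 2: stream[9..10]='8' size=0x8=8, data at stream[12..20]='o52pyxso' -> body[4..12], body so far='dm7fo52pyxso'
Chunk 3: stream[22..23]='4' size=0x4=4, data at stream[25..29]='hnz2' -> body[12..16], body so far='dm7fo52pyxsohnz2'
Chunk 4: stream[31..32]='0' size=0 (terminator). Final body='dm7fo52pyxsohnz2' (16 bytes)

Answer: dm7fo52pyxsohnz2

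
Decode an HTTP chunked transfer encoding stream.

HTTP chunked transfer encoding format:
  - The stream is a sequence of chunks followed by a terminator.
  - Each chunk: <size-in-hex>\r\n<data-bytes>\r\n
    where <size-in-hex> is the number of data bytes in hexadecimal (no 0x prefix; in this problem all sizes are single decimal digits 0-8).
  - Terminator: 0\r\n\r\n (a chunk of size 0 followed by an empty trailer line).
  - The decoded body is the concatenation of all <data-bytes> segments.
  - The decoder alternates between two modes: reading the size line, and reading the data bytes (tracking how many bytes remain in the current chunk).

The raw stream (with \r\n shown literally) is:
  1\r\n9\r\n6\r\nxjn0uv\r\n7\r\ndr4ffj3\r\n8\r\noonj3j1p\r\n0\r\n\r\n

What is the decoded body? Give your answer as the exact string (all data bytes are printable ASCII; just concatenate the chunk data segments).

Answer: 9xjn0uvdr4ffj3oonj3j1p

Derivation:
Chunk 1: stream[0..1]='1' size=0x1=1, data at stream[3..4]='9' -> body[0..1], body so far='9'
Chunk 2: stream[6..7]='6' size=0x6=6, data at stream[9..15]='xjn0uv' -> body[1..7], body so far='9xjn0uv'
Chunk 3: stream[17..18]='7' size=0x7=7, data at stream[20..27]='dr4ffj3' -> body[7..14], body so far='9xjn0uvdr4ffj3'
Chunk 4: stream[29..30]='8' size=0x8=8, data at stream[32..40]='oonj3j1p' -> body[14..22], body so far='9xjn0uvdr4ffj3oonj3j1p'
Chunk 5: stream[42..43]='0' size=0 (terminator). Final body='9xjn0uvdr4ffj3oonj3j1p' (22 bytes)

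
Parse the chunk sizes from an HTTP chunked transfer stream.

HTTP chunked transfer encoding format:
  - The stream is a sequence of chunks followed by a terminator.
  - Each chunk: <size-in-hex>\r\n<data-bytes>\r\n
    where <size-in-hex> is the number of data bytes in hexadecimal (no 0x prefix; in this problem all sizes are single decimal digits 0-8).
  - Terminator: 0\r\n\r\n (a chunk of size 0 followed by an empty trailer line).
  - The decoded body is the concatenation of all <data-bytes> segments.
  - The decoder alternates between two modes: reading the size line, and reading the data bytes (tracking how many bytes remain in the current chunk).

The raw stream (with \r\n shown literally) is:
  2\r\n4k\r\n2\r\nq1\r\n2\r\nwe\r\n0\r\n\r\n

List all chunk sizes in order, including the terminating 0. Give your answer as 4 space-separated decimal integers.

Chunk 1: stream[0..1]='2' size=0x2=2, data at stream[3..5]='4k' -> body[0..2], body so far='4k'
Chunk 2: stream[7..8]='2' size=0x2=2, data at stream[10..12]='q1' -> body[2..4], body so far='4kq1'
Chunk 3: stream[14..15]='2' size=0x2=2, data at stream[17..19]='we' -> body[4..6], body so far='4kq1we'
Chunk 4: stream[21..22]='0' size=0 (terminator). Final body='4kq1we' (6 bytes)

Answer: 2 2 2 0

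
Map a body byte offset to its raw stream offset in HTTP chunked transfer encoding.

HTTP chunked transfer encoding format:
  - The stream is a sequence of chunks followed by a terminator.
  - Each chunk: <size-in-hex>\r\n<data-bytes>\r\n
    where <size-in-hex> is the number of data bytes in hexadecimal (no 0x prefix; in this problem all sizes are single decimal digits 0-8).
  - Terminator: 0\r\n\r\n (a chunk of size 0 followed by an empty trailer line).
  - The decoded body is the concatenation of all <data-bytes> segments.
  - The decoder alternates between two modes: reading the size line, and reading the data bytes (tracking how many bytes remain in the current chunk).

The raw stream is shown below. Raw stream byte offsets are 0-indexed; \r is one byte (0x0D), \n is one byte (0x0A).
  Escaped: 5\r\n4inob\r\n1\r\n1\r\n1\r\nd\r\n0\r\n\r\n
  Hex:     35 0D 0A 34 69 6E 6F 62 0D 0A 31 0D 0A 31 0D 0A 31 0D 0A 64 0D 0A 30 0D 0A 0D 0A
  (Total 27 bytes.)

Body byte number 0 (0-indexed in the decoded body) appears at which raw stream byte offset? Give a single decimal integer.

Answer: 3

Derivation:
Chunk 1: stream[0..1]='5' size=0x5=5, data at stream[3..8]='4inob' -> body[0..5], body so far='4inob'
Chunk 2: stream[10..11]='1' size=0x1=1, data at stream[13..14]='1' -> body[5..6], body so far='4inob1'
Chunk 3: stream[16..17]='1' size=0x1=1, data at stream[19..20]='d' -> body[6..7], body so far='4inob1d'
Chunk 4: stream[22..23]='0' size=0 (terminator). Final body='4inob1d' (7 bytes)
Body byte 0 at stream offset 3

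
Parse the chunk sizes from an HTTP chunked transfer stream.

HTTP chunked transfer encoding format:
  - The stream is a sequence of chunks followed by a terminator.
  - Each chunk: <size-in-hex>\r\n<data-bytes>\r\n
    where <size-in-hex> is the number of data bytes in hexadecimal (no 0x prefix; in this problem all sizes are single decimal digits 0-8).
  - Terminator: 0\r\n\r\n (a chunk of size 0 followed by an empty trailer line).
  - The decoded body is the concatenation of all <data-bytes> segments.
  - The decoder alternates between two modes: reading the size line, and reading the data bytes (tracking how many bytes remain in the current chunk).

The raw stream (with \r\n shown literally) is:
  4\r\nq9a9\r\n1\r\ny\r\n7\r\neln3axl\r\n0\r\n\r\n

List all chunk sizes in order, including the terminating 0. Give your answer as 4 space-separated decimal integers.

Answer: 4 1 7 0

Derivation:
Chunk 1: stream[0..1]='4' size=0x4=4, data at stream[3..7]='q9a9' -> body[0..4], body so far='q9a9'
Chunk 2: stream[9..10]='1' size=0x1=1, data at stream[12..13]='y' -> body[4..5], body so far='q9a9y'
Chunk 3: stream[15..16]='7' size=0x7=7, data at stream[18..25]='eln3axl' -> body[5..12], body so far='q9a9yeln3axl'
Chunk 4: stream[27..28]='0' size=0 (terminator). Final body='q9a9yeln3axl' (12 bytes)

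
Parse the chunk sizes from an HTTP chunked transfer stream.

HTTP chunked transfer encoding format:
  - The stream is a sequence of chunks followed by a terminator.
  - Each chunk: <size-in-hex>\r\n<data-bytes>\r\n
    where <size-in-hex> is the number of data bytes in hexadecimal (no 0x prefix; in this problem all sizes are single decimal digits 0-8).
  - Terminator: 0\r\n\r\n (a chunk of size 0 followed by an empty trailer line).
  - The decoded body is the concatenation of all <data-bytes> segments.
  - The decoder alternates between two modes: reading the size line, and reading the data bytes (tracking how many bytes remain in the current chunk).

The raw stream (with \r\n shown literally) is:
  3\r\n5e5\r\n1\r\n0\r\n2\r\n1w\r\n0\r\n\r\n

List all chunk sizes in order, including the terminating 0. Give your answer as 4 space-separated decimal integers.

Chunk 1: stream[0..1]='3' size=0x3=3, data at stream[3..6]='5e5' -> body[0..3], body so far='5e5'
Chunk 2: stream[8..9]='1' size=0x1=1, data at stream[11..12]='0' -> body[3..4], body so far='5e50'
Chunk 3: stream[14..15]='2' size=0x2=2, data at stream[17..19]='1w' -> body[4..6], body so far='5e501w'
Chunk 4: stream[21..22]='0' size=0 (terminator). Final body='5e501w' (6 bytes)

Answer: 3 1 2 0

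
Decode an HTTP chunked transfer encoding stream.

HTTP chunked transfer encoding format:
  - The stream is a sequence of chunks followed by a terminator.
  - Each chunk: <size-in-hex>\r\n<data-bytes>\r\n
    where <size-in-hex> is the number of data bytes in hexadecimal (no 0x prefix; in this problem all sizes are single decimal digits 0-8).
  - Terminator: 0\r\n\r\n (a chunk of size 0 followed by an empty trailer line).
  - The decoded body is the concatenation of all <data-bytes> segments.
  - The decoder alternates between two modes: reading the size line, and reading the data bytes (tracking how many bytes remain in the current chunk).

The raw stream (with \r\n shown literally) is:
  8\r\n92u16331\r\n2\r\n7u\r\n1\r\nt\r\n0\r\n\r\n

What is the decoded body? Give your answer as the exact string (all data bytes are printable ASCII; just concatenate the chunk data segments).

Chunk 1: stream[0..1]='8' size=0x8=8, data at stream[3..11]='92u16331' -> body[0..8], body so far='92u16331'
Chunk 2: stream[13..14]='2' size=0x2=2, data at stream[16..18]='7u' -> body[8..10], body so far='92u163317u'
Chunk 3: stream[20..21]='1' size=0x1=1, data at stream[23..24]='t' -> body[10..11], body so far='92u163317ut'
Chunk 4: stream[26..27]='0' size=0 (terminator). Final body='92u163317ut' (11 bytes)

Answer: 92u163317ut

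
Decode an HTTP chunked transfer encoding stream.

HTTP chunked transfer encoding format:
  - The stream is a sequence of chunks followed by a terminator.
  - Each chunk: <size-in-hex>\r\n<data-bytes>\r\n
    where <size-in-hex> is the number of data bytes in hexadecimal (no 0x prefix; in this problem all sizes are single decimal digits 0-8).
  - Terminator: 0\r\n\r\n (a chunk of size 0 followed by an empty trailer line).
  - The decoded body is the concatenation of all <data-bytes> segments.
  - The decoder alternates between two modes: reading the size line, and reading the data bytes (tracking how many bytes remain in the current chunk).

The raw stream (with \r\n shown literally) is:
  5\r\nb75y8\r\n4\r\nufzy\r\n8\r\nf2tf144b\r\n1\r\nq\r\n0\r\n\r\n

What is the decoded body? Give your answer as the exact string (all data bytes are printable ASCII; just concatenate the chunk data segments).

Answer: b75y8ufzyf2tf144bq

Derivation:
Chunk 1: stream[0..1]='5' size=0x5=5, data at stream[3..8]='b75y8' -> body[0..5], body so far='b75y8'
Chunk 2: stream[10..11]='4' size=0x4=4, data at stream[13..17]='ufzy' -> body[5..9], body so far='b75y8ufzy'
Chunk 3: stream[19..20]='8' size=0x8=8, data at stream[22..30]='f2tf144b' -> body[9..17], body so far='b75y8ufzyf2tf144b'
Chunk 4: stream[32..33]='1' size=0x1=1, data at stream[35..36]='q' -> body[17..18], body so far='b75y8ufzyf2tf144bq'
Chunk 5: stream[38..39]='0' size=0 (terminator). Final body='b75y8ufzyf2tf144bq' (18 bytes)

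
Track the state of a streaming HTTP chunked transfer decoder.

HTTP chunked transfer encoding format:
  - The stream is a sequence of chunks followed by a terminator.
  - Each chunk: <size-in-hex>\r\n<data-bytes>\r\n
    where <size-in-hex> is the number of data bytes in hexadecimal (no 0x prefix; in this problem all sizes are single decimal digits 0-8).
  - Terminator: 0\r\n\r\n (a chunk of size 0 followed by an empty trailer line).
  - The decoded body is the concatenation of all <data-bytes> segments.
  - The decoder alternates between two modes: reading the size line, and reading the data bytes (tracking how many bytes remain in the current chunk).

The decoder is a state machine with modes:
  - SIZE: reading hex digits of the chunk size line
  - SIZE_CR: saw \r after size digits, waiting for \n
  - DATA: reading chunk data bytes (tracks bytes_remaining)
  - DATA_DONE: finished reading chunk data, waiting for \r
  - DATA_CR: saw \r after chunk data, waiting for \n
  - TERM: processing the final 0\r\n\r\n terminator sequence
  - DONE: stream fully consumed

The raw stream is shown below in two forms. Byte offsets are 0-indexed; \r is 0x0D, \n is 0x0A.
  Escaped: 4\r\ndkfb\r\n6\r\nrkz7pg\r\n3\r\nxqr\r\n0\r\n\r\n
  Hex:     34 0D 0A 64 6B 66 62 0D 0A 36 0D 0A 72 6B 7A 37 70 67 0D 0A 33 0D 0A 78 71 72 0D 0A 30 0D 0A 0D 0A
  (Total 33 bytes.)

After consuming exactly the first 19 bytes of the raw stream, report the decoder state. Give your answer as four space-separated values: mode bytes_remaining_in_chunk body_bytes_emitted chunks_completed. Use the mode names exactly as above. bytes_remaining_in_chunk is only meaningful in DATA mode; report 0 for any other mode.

Answer: DATA_CR 0 10 1

Derivation:
Byte 0 = '4': mode=SIZE remaining=0 emitted=0 chunks_done=0
Byte 1 = 0x0D: mode=SIZE_CR remaining=0 emitted=0 chunks_done=0
Byte 2 = 0x0A: mode=DATA remaining=4 emitted=0 chunks_done=0
Byte 3 = 'd': mode=DATA remaining=3 emitted=1 chunks_done=0
Byte 4 = 'k': mode=DATA remaining=2 emitted=2 chunks_done=0
Byte 5 = 'f': mode=DATA remaining=1 emitted=3 chunks_done=0
Byte 6 = 'b': mode=DATA_DONE remaining=0 emitted=4 chunks_done=0
Byte 7 = 0x0D: mode=DATA_CR remaining=0 emitted=4 chunks_done=0
Byte 8 = 0x0A: mode=SIZE remaining=0 emitted=4 chunks_done=1
Byte 9 = '6': mode=SIZE remaining=0 emitted=4 chunks_done=1
Byte 10 = 0x0D: mode=SIZE_CR remaining=0 emitted=4 chunks_done=1
Byte 11 = 0x0A: mode=DATA remaining=6 emitted=4 chunks_done=1
Byte 12 = 'r': mode=DATA remaining=5 emitted=5 chunks_done=1
Byte 13 = 'k': mode=DATA remaining=4 emitted=6 chunks_done=1
Byte 14 = 'z': mode=DATA remaining=3 emitted=7 chunks_done=1
Byte 15 = '7': mode=DATA remaining=2 emitted=8 chunks_done=1
Byte 16 = 'p': mode=DATA remaining=1 emitted=9 chunks_done=1
Byte 17 = 'g': mode=DATA_DONE remaining=0 emitted=10 chunks_done=1
Byte 18 = 0x0D: mode=DATA_CR remaining=0 emitted=10 chunks_done=1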